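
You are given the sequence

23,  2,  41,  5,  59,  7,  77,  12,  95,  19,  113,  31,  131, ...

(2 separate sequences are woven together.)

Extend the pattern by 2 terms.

Odd-indexed and even-indexed terms follow separate rules.
Stream A: 23, 41, 59, 77, 95, 113, 131. Adding 18 each time.
Stream B: 2, 5, 7, 12, 19, 31. Fibonacci-style (each term is the sum of the two before it).
Position 14 → stream B, term 7 = 50.
Term 15 comes from stream A (its 8th entry): 149.

50, 149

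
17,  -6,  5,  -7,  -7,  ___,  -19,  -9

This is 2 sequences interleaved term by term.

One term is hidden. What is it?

The terms cycle through 2 interleaved subsequences.
Stream A: 17, 5, -7, -19 — arithmetic, step −12.
Stream B: -6, -7, ?, -9 — subtracting 1 each time.
Filling stream B at index 3 by its rule yields -8.

-8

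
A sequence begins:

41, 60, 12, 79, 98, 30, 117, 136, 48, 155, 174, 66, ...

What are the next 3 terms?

193, 212, 84

Positions follow the repeating pattern AAB; grouping by letter gives 2 tracks.
Stream A: 41, 60, 79, 98, 117, 136, 155, 174 (linear: a_n = 22 + 19·n).
Stream B: 12, 30, 48, 66 (arithmetic, step +18).
Position 13 falls in stream A as its term 9, giving 193.
Term 14 comes from stream A (its 10th entry): 212.
Term 15 comes from stream B (its 5th entry): 84.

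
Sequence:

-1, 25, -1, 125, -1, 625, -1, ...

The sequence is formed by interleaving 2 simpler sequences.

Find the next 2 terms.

3125, -1

Positions 1, 3, 5, … form one subsequence and positions 2, 4, 6, … form another.
Subsequence A: -1, -1, -1, -1 (the constant sequence -1).
Subsequence B: 25, 125, 625 (powers of 5).
Term 8 comes from subsequence B (its 4th entry): 3125.
Term 9 comes from subsequence A (its 5th entry): -1.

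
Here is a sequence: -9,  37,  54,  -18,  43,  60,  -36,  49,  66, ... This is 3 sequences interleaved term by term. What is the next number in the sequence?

-72

Taking every 3rd term gives 3 separate tracks.
Track A = -9, -18, -36: geometric, ×2 each step.
Track B = 37, 43, 49: linear: a_n = 31 + 6·n.
Track C = 54, 60, 66: arithmetic with common difference +6.
Term 10 comes from track A (its 4th entry): -72.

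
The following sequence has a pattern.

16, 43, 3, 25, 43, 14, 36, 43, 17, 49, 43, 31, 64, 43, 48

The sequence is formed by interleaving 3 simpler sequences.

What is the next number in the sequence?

81

Read the sequence 3 terms at a time; column i is its own pattern.
Track A: 16, 25, 36, 49, 64 — consecutive squares n² from n = 4.
Track B: 43, 43, 43, 43, 43 — always 43.
Track C: 3, 14, 17, 31, 48 — a Fibonacci-like recurrence a_n = a_{n-1} + a_{n-2}.
Term 16 comes from track A (its 6th entry): 81.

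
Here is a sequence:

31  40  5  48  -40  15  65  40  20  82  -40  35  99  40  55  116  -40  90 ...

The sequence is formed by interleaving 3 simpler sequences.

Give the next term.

Read the sequence 3 terms at a time; column i is its own pattern.
Track A is 31, 48, 65, 82, 99, 116, which is linear: a_n = 14 + 17·n.
Track B is 40, -40, 40, -40, 40, -40, which is the oscillation 40·(−1)^(n+1).
Track C is 5, 15, 20, 35, 55, 90, which is Fibonacci-style (each term is the sum of the two before it).
Position 19 → track A, term 7 = 133.

133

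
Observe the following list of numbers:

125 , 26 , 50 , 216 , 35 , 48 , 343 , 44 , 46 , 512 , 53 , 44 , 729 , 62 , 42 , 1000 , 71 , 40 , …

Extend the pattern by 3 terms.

Read the sequence 3 terms at a time; column i is its own pattern.
Track A = 125, 216, 343, 512, 729, 1000: perfect cubes starting at 5³.
Track B = 26, 35, 44, 53, 62, 71: arithmetic with common difference +9.
Track C = 50, 48, 46, 44, 42, 40: subtracting 2 each time.
The 19th slot belongs to track A; its 7th term is 1331.
Term 20 comes from track B (its 7th entry): 80.
Term 21 comes from track C (its 7th entry): 38.

1331, 80, 38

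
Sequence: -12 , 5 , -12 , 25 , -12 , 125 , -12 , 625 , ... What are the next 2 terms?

-12, 3125

Odd-indexed and even-indexed terms follow separate rules.
Stream A: -12, -12, -12, -12 (constant -12).
Stream B: 5, 25, 125, 625 (powers 5^1, 5^2, 5^3, …).
Term 9 comes from stream A (its 5th entry): -12.
Position 10 falls in stream B as its term 5, giving 3125.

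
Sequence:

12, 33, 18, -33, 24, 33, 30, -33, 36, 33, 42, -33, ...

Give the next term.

48

Split by position mod 2 into 2 tracks.
Subsequence A = 12, 18, 24, 30, 36, 42: arithmetic with common difference +6.
Subsequence B = 33, -33, 33, -33, 33, -33: oscillating between 33 and -33.
Term 13 comes from subsequence A (its 7th entry): 48.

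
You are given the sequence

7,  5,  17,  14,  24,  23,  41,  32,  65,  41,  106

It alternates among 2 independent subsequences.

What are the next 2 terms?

50, 171

Odd-indexed and even-indexed terms follow separate rules.
Subsequence A: 7, 17, 24, 41, 65, 106. Fibonacci-style (each term is the sum of the two before it).
Subsequence B: 5, 14, 23, 32, 41. Arithmetic, step +9.
Position 12 → subsequence B, term 6 = 50.
Position 13 falls in subsequence A as its term 7, giving 171.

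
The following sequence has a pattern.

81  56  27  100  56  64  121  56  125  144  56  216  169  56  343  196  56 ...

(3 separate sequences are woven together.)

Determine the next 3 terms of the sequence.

Split by position mod 3 into 3 tracks.
Stream A: 81, 100, 121, 144, 169, 196 — consecutive squares n² from n = 9.
Stream B: 56, 56, 56, 56, 56, 56 — the constant sequence 56.
Stream C: 27, 64, 125, 216, 343 — consecutive cubes n³ from n = 3.
The 18th slot belongs to stream C; its 6th term is 512.
Position 19 falls in stream A as its term 7, giving 225.
Position 20 → stream B, term 7 = 56.

512, 225, 56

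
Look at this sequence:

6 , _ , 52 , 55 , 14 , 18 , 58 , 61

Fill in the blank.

10

The slot pattern repeats as AABB (period 4), so there are 2 interleaved tracks.
Track A: 6, ?, 14, 18 (arithmetic with common difference +4).
Track B: 52, 55, 58, 61 (linear: a_n = 49 + 3·n).
The gap is track A's term 2; the rule gives 10.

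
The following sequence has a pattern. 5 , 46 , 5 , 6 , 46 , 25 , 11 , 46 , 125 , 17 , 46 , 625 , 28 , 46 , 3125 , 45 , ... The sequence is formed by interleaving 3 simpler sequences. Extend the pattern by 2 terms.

Read the sequence 3 terms at a time; column i is its own pattern.
Stream A: 5, 6, 11, 17, 28, 45. Each term equals the sum of the previous two.
Stream B: 46, 46, 46, 46, 46. Always 46.
Stream C: 5, 25, 125, 625, 3125. Successive powers of 5.
The 17th slot belongs to stream B; its 6th term is 46.
Position 18 → stream C, term 6 = 15625.

46, 15625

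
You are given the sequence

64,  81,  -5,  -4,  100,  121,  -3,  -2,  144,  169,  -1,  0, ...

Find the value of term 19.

The slot pattern repeats as AABB (period 4), so there are 2 interleaved tracks.
Stream A is 64, 81, 100, 121, 144, 169, which is consecutive squares n² from n = 8.
Stream B is -5, -4, -3, -2, -1, 0, which is adding 1 each time.
Position 19 falls in stream B as its term 9, giving 3.

3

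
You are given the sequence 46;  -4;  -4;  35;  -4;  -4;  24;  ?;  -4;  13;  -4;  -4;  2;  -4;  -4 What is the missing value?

Positions follow the repeating pattern ABB; grouping by letter gives 2 tracks.
Track A: 46, 35, 24, 13, 2. Arithmetic, step −11.
Track B: -4, -4, -4, -4, ?, -4, -4, -4, -4, -4. The constant sequence -4.
So the missing entry in track B is -4.

-4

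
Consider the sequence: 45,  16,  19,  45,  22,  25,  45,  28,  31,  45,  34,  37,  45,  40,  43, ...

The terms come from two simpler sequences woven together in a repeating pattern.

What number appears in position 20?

The slot pattern repeats as ABB (period 3), so there are 2 interleaved tracks.
Track A: 45, 45, 45, 45, 45 (constant 45).
Track B: 16, 19, 22, 25, 28, 31, 34, 37, 40, 43 (arithmetic, step +3).
Term 20 comes from track B (its 13th entry): 52.

52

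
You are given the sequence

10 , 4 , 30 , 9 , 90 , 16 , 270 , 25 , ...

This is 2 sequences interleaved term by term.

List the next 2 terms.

The terms cycle through 2 interleaved subsequences.
Track A = 10, 30, 90, 270: a geometric progression (common ratio 3).
Track B = 4, 9, 16, 25: consecutive squares n² from n = 2.
The 9th slot belongs to track A; its 5th term is 810.
The 10th slot belongs to track B; its 5th term is 36.

810, 36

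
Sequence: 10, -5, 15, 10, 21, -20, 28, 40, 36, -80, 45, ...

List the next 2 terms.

The terms cycle through 2 interleaved subsequences.
Track A: 10, 15, 21, 28, 36, 45. Triangular numbers starting at T_4.
Track B: -5, 10, -20, 40, -80. Multiplying by -2 each time.
Position 12 falls in track B as its term 6, giving 160.
The 13th slot belongs to track A; its 7th term is 55.

160, 55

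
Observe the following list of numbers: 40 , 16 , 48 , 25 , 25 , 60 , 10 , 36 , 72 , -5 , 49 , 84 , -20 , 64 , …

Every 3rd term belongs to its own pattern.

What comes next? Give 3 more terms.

96, -35, 81

Taking every 3rd term gives 3 separate tracks.
Track A: 40, 25, 10, -5, -20 (subtracting 15 each time).
Track B: 16, 25, 36, 49, 64 (perfect squares starting at 4²).
Track C: 48, 60, 72, 84 (linear: a_n = 36 + 12·n).
Term 15 comes from track C (its 5th entry): 96.
The 16th slot belongs to track A; its 6th term is -35.
Position 17 → track B, term 6 = 81.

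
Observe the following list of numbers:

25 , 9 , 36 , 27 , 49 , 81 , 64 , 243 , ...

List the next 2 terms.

Taking every 2nd term gives 2 separate tracks.
Track A: 25, 36, 49, 64. Perfect squares starting at 5².
Track B: 9, 27, 81, 243. Powers 3^2, 3^3, 3^4, ….
Position 9 falls in track A as its term 5, giving 81.
Position 10 → track B, term 5 = 729.

81, 729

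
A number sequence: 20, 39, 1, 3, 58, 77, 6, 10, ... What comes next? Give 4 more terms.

96, 115, 15, 21

Reading positions in blocks of 4 reveals the pattern AABB — 2 tracks woven together.
Track A: 20, 39, 58, 77 — adding 19 each time.
Track B: 1, 3, 6, 10 — the triangular numbers T_1, T_2, ….
Term 9 comes from track A (its 5th entry): 96.
Term 10 comes from track A (its 6th entry): 115.
Term 11 comes from track B (its 5th entry): 15.
Term 12 comes from track B (its 6th entry): 21.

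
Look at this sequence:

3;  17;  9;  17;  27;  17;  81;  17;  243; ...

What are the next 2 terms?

17, 729

Taking every 2nd term gives 2 separate tracks.
Track A: 3, 9, 27, 81, 243 — powers 3^1, 3^2, 3^3, ….
Track B: 17, 17, 17, 17 — the constant sequence 17.
Position 10 → track B, term 5 = 17.
The 11th slot belongs to track A; its 6th term is 729.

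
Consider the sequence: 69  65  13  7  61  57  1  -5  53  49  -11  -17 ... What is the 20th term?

-41

The slot pattern repeats as AABB (period 4), so there are 2 interleaved tracks.
Track A: 69, 65, 61, 57, 53, 49. Subtracting 4 each time.
Track B: 13, 7, 1, -5, -11, -17. Arithmetic, step −6.
Term 20 comes from track B (its 10th entry): -41.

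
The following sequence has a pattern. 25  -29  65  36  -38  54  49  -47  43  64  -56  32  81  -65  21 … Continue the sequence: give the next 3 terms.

100, -74, 10

The terms cycle through 3 interleaved subsequences.
Stream A = 25, 36, 49, 64, 81: perfect squares starting at 5².
Stream B = -29, -38, -47, -56, -65: arithmetic, step −9.
Stream C = 65, 54, 43, 32, 21: arithmetic with common difference −11.
The 16th slot belongs to stream A; its 6th term is 100.
Position 17 → stream B, term 6 = -74.
Term 18 comes from stream C (its 6th entry): 10.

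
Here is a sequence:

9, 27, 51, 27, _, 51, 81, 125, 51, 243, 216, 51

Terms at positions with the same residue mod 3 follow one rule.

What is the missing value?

64

Taking every 3rd term gives 3 separate tracks.
Track A: 9, 27, 81, 243 — powers 3^2, 3^3, 3^4, ….
Track B: 27, ?, 125, 216 — consecutive cubes n³ from n = 3.
Track C: 51, 51, 51, 51 — the constant sequence 51.
Filling track B at index 2 by its rule yields 64.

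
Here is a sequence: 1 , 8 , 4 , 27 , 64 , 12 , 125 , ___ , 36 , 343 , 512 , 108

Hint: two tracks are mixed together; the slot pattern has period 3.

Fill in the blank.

216

Positions follow the repeating pattern AAB; grouping by letter gives 2 tracks.
Subsequence A: 1, 8, 27, 64, 125, ?, 343, 512 — consecutive cubes n³ from n = 1.
Subsequence B: 4, 12, 36, 108 — multiplying by 3 each time.
Filling subsequence A at index 6 by its rule yields 216.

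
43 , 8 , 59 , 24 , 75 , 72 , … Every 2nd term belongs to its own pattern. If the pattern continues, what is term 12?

1944

Split by position mod 2 into 2 tracks.
Track A: 43, 59, 75. Arithmetic, step +16.
Track B: 8, 24, 72. Multiplying by 3 each time.
Position 12 falls in track B as its term 6, giving 1944.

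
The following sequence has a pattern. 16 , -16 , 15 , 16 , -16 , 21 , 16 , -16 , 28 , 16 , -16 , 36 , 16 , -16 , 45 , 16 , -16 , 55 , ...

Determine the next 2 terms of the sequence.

16, -16

Reading positions in blocks of 3 reveals the pattern AAB — 2 tracks woven together.
Track A: 16, -16, 16, -16, 16, -16, 16, -16, 16, -16, 16, -16 (the oscillation 16·(−1)^(n+1)).
Track B: 15, 21, 28, 36, 45, 55 (the triangular numbers T_5, T_6, …).
Term 19 comes from track A (its 13th entry): 16.
Position 20 → track A, term 14 = -16.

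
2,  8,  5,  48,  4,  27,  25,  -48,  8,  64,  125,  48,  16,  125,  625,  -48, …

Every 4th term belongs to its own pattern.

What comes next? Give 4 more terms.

Split by position mod 4: positions 1, 5, 9, … form one track, and each other residue class forms its own.
Subsequence A = 2, 4, 8, 16: powers 2^1, 2^2, 2^3, ….
Subsequence B = 8, 27, 64, 125: the cubes 2³, 3³, 4³, ….
Subsequence C = 5, 25, 125, 625: a geometric progression (common ratio 5).
Subsequence D = 48, -48, 48, -48: the oscillation 48·(−1)^(n+1).
Position 17 → subsequence A, term 5 = 32.
The 18th slot belongs to subsequence B; its 5th term is 216.
Position 19 falls in subsequence C as its term 5, giving 3125.
Position 20 falls in subsequence D as its term 5, giving 48.

32, 216, 3125, 48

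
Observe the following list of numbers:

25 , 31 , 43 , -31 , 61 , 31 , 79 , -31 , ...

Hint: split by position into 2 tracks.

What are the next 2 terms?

97, 31

Taking every 2nd term gives 2 separate tracks.
Track A = 25, 43, 61, 79: arithmetic with common difference +18.
Track B = 31, -31, 31, -31: oscillating between 31 and -31.
The 9th slot belongs to track A; its 5th term is 97.
The 10th slot belongs to track B; its 5th term is 31.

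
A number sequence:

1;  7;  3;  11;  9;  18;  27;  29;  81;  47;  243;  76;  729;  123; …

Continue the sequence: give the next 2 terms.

Positions 1, 3, 5, … form one subsequence and positions 2, 4, 6, … form another.
Subsequence A: 1, 3, 9, 27, 81, 243, 729 (a geometric progression (common ratio 3)).
Subsequence B: 7, 11, 18, 29, 47, 76, 123 (each term equals the sum of the previous two).
Position 15 falls in subsequence A as its term 8, giving 2187.
Position 16 → subsequence B, term 8 = 199.

2187, 199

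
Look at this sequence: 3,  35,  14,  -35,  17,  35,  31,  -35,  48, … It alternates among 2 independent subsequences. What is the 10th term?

Positions 1, 3, 5, … form one subsequence and positions 2, 4, 6, … form another.
Track A: 3, 14, 17, 31, 48 — each term equals the sum of the previous two.
Track B: 35, -35, 35, -35 — the oscillation 35·(−1)^(n+1).
Term 10 comes from track B (its 5th entry): 35.

35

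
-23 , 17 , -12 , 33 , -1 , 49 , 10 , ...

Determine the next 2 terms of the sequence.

Split by position mod 2 into 2 tracks.
Track A: -23, -12, -1, 10. Arithmetic with common difference +11.
Track B: 17, 33, 49. Arithmetic, step +16.
Position 8 → track B, term 4 = 65.
Position 9 → track A, term 5 = 21.

65, 21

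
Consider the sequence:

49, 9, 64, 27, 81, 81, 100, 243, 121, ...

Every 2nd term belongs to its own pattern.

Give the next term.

The terms cycle through 2 interleaved subsequences.
Track A: 49, 64, 81, 100, 121 — consecutive squares n² from n = 7.
Track B: 9, 27, 81, 243 — powers 3^2, 3^3, 3^4, ….
The 10th slot belongs to track B; its 5th term is 729.

729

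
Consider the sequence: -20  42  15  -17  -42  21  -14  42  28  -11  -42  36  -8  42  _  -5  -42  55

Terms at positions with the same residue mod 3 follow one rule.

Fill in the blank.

45

Split by position mod 3: positions 1, 4, 7, … form one track, and each other residue class forms its own.
Track A: -20, -17, -14, -11, -8, -5 (arithmetic, step +3).
Track B: 42, -42, 42, -42, 42, -42 (oscillating between 42 and -42).
Track C: 15, 21, 28, 36, ?, 55 (the triangular numbers T_5, T_6, …).
Filling track C at index 5 by its rule yields 45.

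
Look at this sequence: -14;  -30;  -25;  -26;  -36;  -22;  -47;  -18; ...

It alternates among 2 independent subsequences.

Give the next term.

Taking every 2nd term gives 2 separate tracks.
Stream A: -14, -25, -36, -47 (linear: a_n = -3 − 11·n).
Stream B: -30, -26, -22, -18 (arithmetic with common difference +4).
Position 9 → stream A, term 5 = -58.

-58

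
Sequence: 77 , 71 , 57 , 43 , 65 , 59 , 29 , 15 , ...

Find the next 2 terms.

53, 47

Reading positions in blocks of 4 reveals the pattern AABB — 2 tracks woven together.
Subsequence A: 77, 71, 65, 59 — arithmetic with common difference −6.
Subsequence B: 57, 43, 29, 15 — arithmetic with common difference −14.
Position 9 → subsequence A, term 5 = 53.
The 10th slot belongs to subsequence A; its 6th term is 47.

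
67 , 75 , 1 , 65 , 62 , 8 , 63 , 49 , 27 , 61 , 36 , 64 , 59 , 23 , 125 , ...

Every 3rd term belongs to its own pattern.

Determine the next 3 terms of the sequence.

57, 10, 216

Split by position mod 3 into 3 tracks.
Stream A: 67, 65, 63, 61, 59 (subtracting 2 each time).
Stream B: 75, 62, 49, 36, 23 (arithmetic, step −13).
Stream C: 1, 8, 27, 64, 125 (perfect cubes starting at 1³).
The 16th slot belongs to stream A; its 6th term is 57.
Term 17 comes from stream B (its 6th entry): 10.
Term 18 comes from stream C (its 6th entry): 216.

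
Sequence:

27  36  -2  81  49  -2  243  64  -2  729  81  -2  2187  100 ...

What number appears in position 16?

6561

Taking every 3rd term gives 3 separate tracks.
Track A: 27, 81, 243, 729, 2187 (powers of 3).
Track B: 36, 49, 64, 81, 100 (the squares 6², 7², 8², …).
Track C: -2, -2, -2, -2 (the constant sequence -2).
Term 16 comes from track A (its 6th entry): 6561.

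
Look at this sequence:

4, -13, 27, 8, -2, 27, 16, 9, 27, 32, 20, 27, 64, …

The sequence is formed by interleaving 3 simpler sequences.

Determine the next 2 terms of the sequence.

31, 27

The terms cycle through 3 interleaved subsequences.
Subsequence A = 4, 8, 16, 32, 64: successive powers of 2.
Subsequence B = -13, -2, 9, 20: adding 11 each time.
Subsequence C = 27, 27, 27, 27: constant 27.
The 14th slot belongs to subsequence B; its 5th term is 31.
Position 15 falls in subsequence C as its term 5, giving 27.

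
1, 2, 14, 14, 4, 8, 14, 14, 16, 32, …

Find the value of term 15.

The slot pattern repeats as AABB (period 4), so there are 2 interleaved tracks.
Track A: 1, 2, 4, 8, 16, 32 — powers 2^0, 2^1, 2^2, ….
Track B: 14, 14, 14, 14 — the constant sequence 14.
Position 15 → track B, term 7 = 14.

14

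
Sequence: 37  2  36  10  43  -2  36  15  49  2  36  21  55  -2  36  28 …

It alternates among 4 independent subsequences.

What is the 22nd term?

-2

Read the sequence 4 terms at a time; column i is its own pattern.
Subsequence A is 37, 43, 49, 55, which is arithmetic with common difference +6.
Subsequence B is 2, -2, 2, -2, which is oscillating between 2 and -2.
Subsequence C is 36, 36, 36, 36, which is constant 36.
Subsequence D is 10, 15, 21, 28, which is triangular numbers n(n+1)/2 for n = 4, 5, ….
The 22nd slot belongs to subsequence B; its 6th term is -2.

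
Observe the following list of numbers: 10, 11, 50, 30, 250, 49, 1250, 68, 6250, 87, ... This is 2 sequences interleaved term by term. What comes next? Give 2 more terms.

31250, 106

Taking every 2nd term gives 2 separate tracks.
Subsequence A: 10, 50, 250, 1250, 6250. Geometric, ×5 each step.
Subsequence B: 11, 30, 49, 68, 87. Linear: a_n = -8 + 19·n.
Position 11 → subsequence A, term 6 = 31250.
The 12th slot belongs to subsequence B; its 6th term is 106.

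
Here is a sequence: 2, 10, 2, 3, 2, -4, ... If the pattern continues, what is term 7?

Odd-indexed and even-indexed terms follow separate rules.
Track A is 2, 2, 2, which is constant 2.
Track B is 10, 3, -4, which is arithmetic, step −7.
The 7th slot belongs to track A; its 4th term is 2.

2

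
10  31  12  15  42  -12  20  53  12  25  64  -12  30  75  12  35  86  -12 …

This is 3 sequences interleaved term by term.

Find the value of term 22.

Split by position mod 3 into 3 tracks.
Track A is 10, 15, 20, 25, 30, 35, which is arithmetic with common difference +5.
Track B is 31, 42, 53, 64, 75, 86, which is arithmetic, step +11.
Track C is 12, -12, 12, -12, 12, -12, which is the oscillation 12·(−1)^(n+1).
Term 22 comes from track A (its 8th entry): 45.

45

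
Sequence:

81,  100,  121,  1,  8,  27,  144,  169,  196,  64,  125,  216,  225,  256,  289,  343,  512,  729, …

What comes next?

324

Reading positions in blocks of 6 reveals the pattern AAABBB — 2 tracks woven together.
Stream A is 81, 100, 121, 144, 169, 196, 225, 256, 289, which is the squares 9², 10², 11², ….
Stream B is 1, 8, 27, 64, 125, 216, 343, 512, 729, which is consecutive cubes n³ from n = 1.
Term 19 comes from stream A (its 10th entry): 324.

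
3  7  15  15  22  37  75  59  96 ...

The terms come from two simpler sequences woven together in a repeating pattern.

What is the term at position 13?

1875

Reading positions in blocks of 3 reveals the pattern ABB — 2 tracks woven together.
Subsequence A: 3, 15, 75. Geometric with ratio 5.
Subsequence B: 7, 15, 22, 37, 59, 96. A Fibonacci-like recurrence a_n = a_{n-1} + a_{n-2}.
Term 13 comes from subsequence A (its 5th entry): 1875.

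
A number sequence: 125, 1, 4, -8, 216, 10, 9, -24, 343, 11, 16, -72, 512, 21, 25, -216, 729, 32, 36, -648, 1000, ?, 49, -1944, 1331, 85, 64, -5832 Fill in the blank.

53

Split by position mod 4 into 4 tracks.
Track A = 125, 216, 343, 512, 729, 1000, 1331: perfect cubes starting at 5³.
Track B = 1, 10, 11, 21, 32, ?, 85: Fibonacci-style (each term is the sum of the two before it).
Track C = 4, 9, 16, 25, 36, 49, 64: perfect squares starting at 2².
Track D = -8, -24, -72, -216, -648, -1944, -5832: multiplying by 3 each time.
So the missing entry in track B is 53.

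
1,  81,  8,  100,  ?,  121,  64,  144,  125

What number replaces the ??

The terms cycle through 2 interleaved subsequences.
Stream A = 1, 8, ?, 64, 125: consecutive cubes n³ from n = 1.
Stream B = 81, 100, 121, 144: perfect squares starting at 9².
Filling stream A at index 3 by its rule yields 27.

27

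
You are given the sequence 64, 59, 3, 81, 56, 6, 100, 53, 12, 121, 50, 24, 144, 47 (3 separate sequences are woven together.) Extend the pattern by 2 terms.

48, 169

The terms cycle through 3 interleaved subsequences.
Track A: 64, 81, 100, 121, 144 — perfect squares starting at 8².
Track B: 59, 56, 53, 50, 47 — arithmetic, step −3.
Track C: 3, 6, 12, 24 — multiplying by 2 each time.
Position 15 falls in track C as its term 5, giving 48.
Position 16 falls in track A as its term 6, giving 169.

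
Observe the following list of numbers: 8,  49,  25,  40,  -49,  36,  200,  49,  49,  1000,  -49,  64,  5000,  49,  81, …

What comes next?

25000

Taking every 3rd term gives 3 separate tracks.
Stream A: 8, 40, 200, 1000, 5000 (multiplying by 5 each time).
Stream B: 49, -49, 49, -49, 49 (the oscillation 49·(−1)^(n+1)).
Stream C: 25, 36, 49, 64, 81 (perfect squares starting at 5²).
Position 16 falls in stream A as its term 6, giving 25000.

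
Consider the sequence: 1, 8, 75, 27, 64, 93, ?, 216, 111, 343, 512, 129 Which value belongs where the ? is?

125

Reading positions in blocks of 3 reveals the pattern AAB — 2 tracks woven together.
Track A: 1, 8, 27, 64, ?, 216, 343, 512. Consecutive cubes n³ from n = 1.
Track B: 75, 93, 111, 129. Arithmetic, step +18.
Filling track A at index 5 by its rule yields 125.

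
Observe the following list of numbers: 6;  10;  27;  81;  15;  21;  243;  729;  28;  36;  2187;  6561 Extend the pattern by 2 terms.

The slot pattern repeats as AABB (period 4), so there are 2 interleaved tracks.
Stream A: 6, 10, 15, 21, 28, 36. The triangular numbers T_3, T_4, ….
Stream B: 27, 81, 243, 729, 2187, 6561. Powers of 3.
Position 13 → stream A, term 7 = 45.
Term 14 comes from stream A (its 8th entry): 55.

45, 55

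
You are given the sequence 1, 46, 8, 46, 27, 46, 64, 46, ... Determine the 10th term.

46

Taking every 2nd term gives 2 separate tracks.
Track A is 1, 8, 27, 64, which is consecutive cubes n³ from n = 1.
Track B is 46, 46, 46, 46, which is always 46.
Term 10 comes from track B (its 5th entry): 46.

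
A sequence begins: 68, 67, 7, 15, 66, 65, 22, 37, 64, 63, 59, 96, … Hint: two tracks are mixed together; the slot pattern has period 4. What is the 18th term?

59

Positions follow the repeating pattern AABB; grouping by letter gives 2 tracks.
Track A is 68, 67, 66, 65, 64, 63, which is arithmetic, step −1.
Track B is 7, 15, 22, 37, 59, 96, which is each term equals the sum of the previous two.
Term 18 comes from track A (its 10th entry): 59.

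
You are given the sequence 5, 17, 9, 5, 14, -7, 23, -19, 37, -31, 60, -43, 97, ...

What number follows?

-55

Split by position mod 2 into 2 tracks.
Stream A: 5, 9, 14, 23, 37, 60, 97. A Fibonacci-like recurrence a_n = a_{n-1} + a_{n-2}.
Stream B: 17, 5, -7, -19, -31, -43. Arithmetic, step −12.
Term 14 comes from stream B (its 7th entry): -55.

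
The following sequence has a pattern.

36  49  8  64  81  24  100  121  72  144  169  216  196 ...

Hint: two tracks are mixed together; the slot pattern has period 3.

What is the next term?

225

Reading positions in blocks of 3 reveals the pattern AAB — 2 tracks woven together.
Track A is 36, 49, 64, 81, 100, 121, 144, 169, 196, which is the squares 6², 7², 8², ….
Track B is 8, 24, 72, 216, which is geometric, ×3 each step.
Position 14 falls in track A as its term 10, giving 225.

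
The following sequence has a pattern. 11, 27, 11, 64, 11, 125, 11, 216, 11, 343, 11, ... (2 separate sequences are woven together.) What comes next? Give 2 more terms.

512, 11

Positions 1, 3, 5, … form one subsequence and positions 2, 4, 6, … form another.
Track A = 11, 11, 11, 11, 11, 11: the constant sequence 11.
Track B = 27, 64, 125, 216, 343: the cubes 3³, 4³, 5³, ….
The 12th slot belongs to track B; its 6th term is 512.
Position 13 → track A, term 7 = 11.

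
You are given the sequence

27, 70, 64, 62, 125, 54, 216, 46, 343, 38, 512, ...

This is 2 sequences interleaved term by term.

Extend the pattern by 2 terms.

30, 729

Odd-indexed and even-indexed terms follow separate rules.
Track A is 27, 64, 125, 216, 343, 512, which is consecutive cubes n³ from n = 3.
Track B is 70, 62, 54, 46, 38, which is linear: a_n = 78 − 8·n.
Term 12 comes from track B (its 6th entry): 30.
Position 13 → track A, term 7 = 729.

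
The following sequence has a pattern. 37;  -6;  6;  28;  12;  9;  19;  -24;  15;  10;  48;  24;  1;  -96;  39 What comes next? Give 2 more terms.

Taking every 3rd term gives 3 separate tracks.
Subsequence A is 37, 28, 19, 10, 1, which is arithmetic, step −9.
Subsequence B is -6, 12, -24, 48, -96, which is geometric, ×-2 each step.
Subsequence C is 6, 9, 15, 24, 39, which is a Fibonacci-like recurrence a_n = a_{n-1} + a_{n-2}.
Position 16 → subsequence A, term 6 = -8.
Position 17 → subsequence B, term 6 = 192.

-8, 192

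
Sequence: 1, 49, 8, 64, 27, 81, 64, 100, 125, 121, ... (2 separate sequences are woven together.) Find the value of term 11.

Split by position mod 2 into 2 tracks.
Track A: 1, 8, 27, 64, 125 (the cubes 1³, 2³, 3³, …).
Track B: 49, 64, 81, 100, 121 (the squares 7², 8², 9², …).
Position 11 falls in track A as its term 6, giving 216.

216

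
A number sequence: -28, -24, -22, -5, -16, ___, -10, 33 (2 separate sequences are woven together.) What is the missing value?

Odd-indexed and even-indexed terms follow separate rules.
Subsequence A is -28, -22, -16, -10, which is adding 6 each time.
Subsequence B is -24, -5, ?, 33, which is arithmetic with common difference +19.
So the missing entry in subsequence B is 14.

14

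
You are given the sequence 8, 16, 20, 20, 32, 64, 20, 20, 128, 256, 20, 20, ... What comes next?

512

The slot pattern repeats as AABB (period 4), so there are 2 interleaved tracks.
Subsequence A: 8, 16, 32, 64, 128, 256. Powers of 2.
Subsequence B: 20, 20, 20, 20, 20, 20. Always 20.
Position 13 → subsequence A, term 7 = 512.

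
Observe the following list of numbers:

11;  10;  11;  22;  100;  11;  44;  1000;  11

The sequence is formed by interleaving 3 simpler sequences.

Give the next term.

Split by position mod 3 into 3 tracks.
Stream A: 11, 22, 44. Geometric with ratio 2.
Stream B: 10, 100, 1000. Powers of 10.
Stream C: 11, 11, 11. Constant 11.
The 10th slot belongs to stream A; its 4th term is 88.

88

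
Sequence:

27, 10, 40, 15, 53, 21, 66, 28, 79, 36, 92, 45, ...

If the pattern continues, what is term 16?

66

The terms cycle through 2 interleaved subsequences.
Stream A = 27, 40, 53, 66, 79, 92: adding 13 each time.
Stream B = 10, 15, 21, 28, 36, 45: triangular numbers starting at T_4.
The 16th slot belongs to stream B; its 8th term is 66.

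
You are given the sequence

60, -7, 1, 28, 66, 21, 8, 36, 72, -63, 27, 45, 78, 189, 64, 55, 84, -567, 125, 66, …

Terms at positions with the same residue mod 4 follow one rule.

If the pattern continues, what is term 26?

Taking every 4th term gives 4 separate tracks.
Track A = 60, 66, 72, 78, 84: linear: a_n = 54 + 6·n.
Track B = -7, 21, -63, 189, -567: multiplying by -3 each time.
Track C = 1, 8, 27, 64, 125: perfect cubes starting at 1³.
Track D = 28, 36, 45, 55, 66: triangular numbers n(n+1)/2 for n = 7, 8, ….
Term 26 comes from track B (its 7th entry): -5103.

-5103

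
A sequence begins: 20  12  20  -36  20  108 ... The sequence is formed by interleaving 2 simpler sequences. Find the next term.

Split by position mod 2 into 2 tracks.
Track A: 20, 20, 20 — constant 20.
Track B: 12, -36, 108 — a geometric progression (common ratio -3).
Position 7 falls in track A as its term 4, giving 20.

20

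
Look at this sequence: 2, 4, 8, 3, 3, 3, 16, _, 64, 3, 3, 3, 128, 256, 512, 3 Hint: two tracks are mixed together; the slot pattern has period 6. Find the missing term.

The slot pattern repeats as AAABBB (period 6), so there are 2 interleaved tracks.
Track A: 2, 4, 8, 16, ?, 64, 128, 256, 512. Powers of 2.
Track B: 3, 3, 3, 3, 3, 3, 3. Always 3.
Filling track A at index 5 by its rule yields 32.

32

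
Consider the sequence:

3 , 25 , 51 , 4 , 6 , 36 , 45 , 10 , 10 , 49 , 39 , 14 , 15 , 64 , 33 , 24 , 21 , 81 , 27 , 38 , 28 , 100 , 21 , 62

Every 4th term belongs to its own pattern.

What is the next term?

36

Split by position mod 4 into 4 tracks.
Track A: 3, 6, 10, 15, 21, 28 — the triangular numbers T_2, T_3, ….
Track B: 25, 36, 49, 64, 81, 100 — the squares 5², 6², 7², ….
Track C: 51, 45, 39, 33, 27, 21 — arithmetic with common difference −6.
Track D: 4, 10, 14, 24, 38, 62 — Fibonacci-style (each term is the sum of the two before it).
Term 25 comes from track A (its 7th entry): 36.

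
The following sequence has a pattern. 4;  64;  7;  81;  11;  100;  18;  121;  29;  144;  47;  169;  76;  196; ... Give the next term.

Positions 1, 3, 5, … form one subsequence and positions 2, 4, 6, … form another.
Track A: 4, 7, 11, 18, 29, 47, 76. Fibonacci-style (each term is the sum of the two before it).
Track B: 64, 81, 100, 121, 144, 169, 196. Consecutive squares n² from n = 8.
Position 15 falls in track A as its term 8, giving 123.

123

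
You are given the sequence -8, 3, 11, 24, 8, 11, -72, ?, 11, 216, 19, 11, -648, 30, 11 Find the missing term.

11

Split by position mod 3: positions 1, 4, 7, … form one track, and each other residue class forms its own.
Track A is -8, 24, -72, 216, -648, which is geometric, ×-3 each step.
Track B is 3, 8, ?, 19, 30, which is a Fibonacci-like recurrence a_n = a_{n-1} + a_{n-2}.
Track C is 11, 11, 11, 11, 11, which is constant 11.
Track B's pattern makes the blank 11.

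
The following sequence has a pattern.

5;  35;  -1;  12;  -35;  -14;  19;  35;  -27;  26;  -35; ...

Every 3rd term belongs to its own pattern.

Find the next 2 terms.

Read the sequence 3 terms at a time; column i is its own pattern.
Track A: 5, 12, 19, 26 (linear: a_n = -2 + 7·n).
Track B: 35, -35, 35, -35 (alternating ±35).
Track C: -1, -14, -27 (subtracting 13 each time).
Position 12 → track C, term 4 = -40.
Position 13 → track A, term 5 = 33.

-40, 33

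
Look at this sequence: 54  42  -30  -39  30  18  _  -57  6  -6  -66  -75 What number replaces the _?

The slot pattern repeats as AABB (period 4), so there are 2 interleaved tracks.
Stream A: 54, 42, 30, 18, 6, -6 (arithmetic with common difference −12).
Stream B: -30, -39, ?, -57, -66, -75 (subtracting 9 each time).
Filling stream B at index 3 by its rule yields -48.

-48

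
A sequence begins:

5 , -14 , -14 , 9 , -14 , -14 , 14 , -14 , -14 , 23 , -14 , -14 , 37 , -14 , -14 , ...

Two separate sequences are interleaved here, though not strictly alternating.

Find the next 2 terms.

Positions follow the repeating pattern ABB; grouping by letter gives 2 tracks.
Stream A = 5, 9, 14, 23, 37: Fibonacci-style (each term is the sum of the two before it).
Stream B = -14, -14, -14, -14, -14, -14, -14, -14, -14, -14: constant -14.
The 16th slot belongs to stream A; its 6th term is 60.
The 17th slot belongs to stream B; its 11th term is -14.

60, -14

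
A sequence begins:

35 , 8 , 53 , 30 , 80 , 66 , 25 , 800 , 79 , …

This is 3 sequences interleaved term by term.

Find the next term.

20

The terms cycle through 3 interleaved subsequences.
Track A: 35, 30, 25 — linear: a_n = 40 − 5·n.
Track B: 8, 80, 800 — geometric with ratio 10.
Track C: 53, 66, 79 — adding 13 each time.
Position 10 → track A, term 4 = 20.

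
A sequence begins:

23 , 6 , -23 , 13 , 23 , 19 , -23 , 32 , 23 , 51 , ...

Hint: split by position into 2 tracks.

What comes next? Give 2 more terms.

Positions 1, 3, 5, … form one subsequence and positions 2, 4, 6, … form another.
Track A: 23, -23, 23, -23, 23. The oscillation 23·(−1)^(n+1).
Track B: 6, 13, 19, 32, 51. Fibonacci-style (each term is the sum of the two before it).
Term 11 comes from track A (its 6th entry): -23.
Term 12 comes from track B (its 6th entry): 83.

-23, 83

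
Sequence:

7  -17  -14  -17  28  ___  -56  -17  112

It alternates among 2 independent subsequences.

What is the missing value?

-17

Positions 1, 3, 5, … form one subsequence and positions 2, 4, 6, … form another.
Subsequence A: 7, -14, 28, -56, 112 (geometric, ×-2 each step).
Subsequence B: -17, -17, ?, -17 (constant -17).
Subsequence B's pattern makes the blank -17.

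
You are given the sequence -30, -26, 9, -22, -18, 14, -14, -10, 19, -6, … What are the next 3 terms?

-2, 24, 2

The slot pattern repeats as AAB (period 3), so there are 2 interleaved tracks.
Stream A: -30, -26, -22, -18, -14, -10, -6. Adding 4 each time.
Stream B: 9, 14, 19. Arithmetic with common difference +5.
The 11th slot belongs to stream A; its 8th term is -2.
Position 12 falls in stream B as its term 4, giving 24.
Position 13 → stream A, term 9 = 2.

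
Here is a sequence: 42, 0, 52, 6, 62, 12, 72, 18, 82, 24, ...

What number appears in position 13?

102

Positions 1, 3, 5, … form one subsequence and positions 2, 4, 6, … form another.
Stream A: 42, 52, 62, 72, 82. Adding 10 each time.
Stream B: 0, 6, 12, 18, 24. Adding 6 each time.
The 13th slot belongs to stream A; its 7th term is 102.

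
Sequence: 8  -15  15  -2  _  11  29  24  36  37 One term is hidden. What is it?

22

Odd-indexed and even-indexed terms follow separate rules.
Stream A: 8, 15, ?, 29, 36 (arithmetic with common difference +7).
Stream B: -15, -2, 11, 24, 37 (arithmetic with common difference +13).
The gap is stream A's term 3; the rule gives 22.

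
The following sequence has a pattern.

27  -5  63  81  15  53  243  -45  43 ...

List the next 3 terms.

729, 135, 33

Split by position mod 3: positions 1, 4, 7, … form one track, and each other residue class forms its own.
Stream A: 27, 81, 243. Powers of 3.
Stream B: -5, 15, -45. Geometric with ratio -3.
Stream C: 63, 53, 43. Arithmetic, step −10.
The 10th slot belongs to stream A; its 4th term is 729.
The 11th slot belongs to stream B; its 4th term is 135.
Position 12 → stream C, term 4 = 33.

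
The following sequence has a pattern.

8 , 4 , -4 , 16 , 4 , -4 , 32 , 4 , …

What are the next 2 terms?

The slot pattern repeats as ABB (period 3), so there are 2 interleaved tracks.
Stream A is 8, 16, 32, which is powers of 2.
Stream B is 4, -4, 4, -4, 4, which is alternating ±4.
Position 9 → stream B, term 6 = -4.
Term 10 comes from stream A (its 4th entry): 64.

-4, 64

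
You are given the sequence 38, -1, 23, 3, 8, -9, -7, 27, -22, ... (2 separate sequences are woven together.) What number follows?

The terms cycle through 2 interleaved subsequences.
Track A = 38, 23, 8, -7, -22: arithmetic, step −15.
Track B = -1, 3, -9, 27: a geometric progression (common ratio -3).
The 10th slot belongs to track B; its 5th term is -81.

-81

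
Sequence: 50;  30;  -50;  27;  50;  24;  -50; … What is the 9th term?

Odd-indexed and even-indexed terms follow separate rules.
Subsequence A is 50, -50, 50, -50, which is the oscillation 50·(−1)^(n+1).
Subsequence B is 30, 27, 24, which is arithmetic with common difference −3.
Position 9 → subsequence A, term 5 = 50.

50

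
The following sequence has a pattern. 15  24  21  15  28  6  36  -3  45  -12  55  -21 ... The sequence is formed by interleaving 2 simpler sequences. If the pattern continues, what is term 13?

66

Positions 1, 3, 5, … form one subsequence and positions 2, 4, 6, … form another.
Track A: 15, 21, 28, 36, 45, 55. The triangular numbers T_5, T_6, ….
Track B: 24, 15, 6, -3, -12, -21. Arithmetic with common difference −9.
Term 13 comes from track A (its 7th entry): 66.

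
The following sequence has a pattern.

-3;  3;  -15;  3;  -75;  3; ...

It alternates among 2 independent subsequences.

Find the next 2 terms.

-375, 3

The terms cycle through 2 interleaved subsequences.
Subsequence A = -3, -15, -75: geometric, ×5 each step.
Subsequence B = 3, 3, 3: the constant sequence 3.
The 7th slot belongs to subsequence A; its 4th term is -375.
Position 8 falls in subsequence B as its term 4, giving 3.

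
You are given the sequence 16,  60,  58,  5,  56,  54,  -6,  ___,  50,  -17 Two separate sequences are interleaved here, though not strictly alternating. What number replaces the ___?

Positions follow the repeating pattern ABB; grouping by letter gives 2 tracks.
Track A = 16, 5, -6, -17: arithmetic, step −11.
Track B = 60, 58, 56, 54, ?, 50: linear: a_n = 62 − 2·n.
Track B's pattern makes the blank 52.

52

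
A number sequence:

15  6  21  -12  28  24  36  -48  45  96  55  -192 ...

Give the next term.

66

Odd-indexed and even-indexed terms follow separate rules.
Track A: 15, 21, 28, 36, 45, 55 (triangular numbers starting at T_5).
Track B: 6, -12, 24, -48, 96, -192 (a geometric progression (common ratio -2)).
Term 13 comes from track A (its 7th entry): 66.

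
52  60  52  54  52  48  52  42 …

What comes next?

52

Positions 1, 3, 5, … form one subsequence and positions 2, 4, 6, … form another.
Track A: 52, 52, 52, 52 — always 52.
Track B: 60, 54, 48, 42 — arithmetic with common difference −6.
The 9th slot belongs to track A; its 5th term is 52.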